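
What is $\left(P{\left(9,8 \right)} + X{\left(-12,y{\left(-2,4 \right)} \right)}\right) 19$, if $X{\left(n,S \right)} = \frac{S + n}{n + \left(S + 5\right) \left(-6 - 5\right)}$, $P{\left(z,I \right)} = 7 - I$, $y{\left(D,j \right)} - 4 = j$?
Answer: $- \frac{2869}{155} \approx -18.51$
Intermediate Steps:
$y{\left(D,j \right)} = 4 + j$
$X{\left(n,S \right)} = \frac{S + n}{-55 + n - 11 S}$ ($X{\left(n,S \right)} = \frac{S + n}{n + \left(5 + S\right) \left(-11\right)} = \frac{S + n}{n - \left(55 + 11 S\right)} = \frac{S + n}{-55 + n - 11 S}$)
$\left(P{\left(9,8 \right)} + X{\left(-12,y{\left(-2,4 \right)} \right)}\right) 19 = \left(\left(7 - 8\right) + \frac{\left(4 + 4\right) - 12}{-55 - 12 - 11 \left(4 + 4\right)}\right) 19 = \left(\left(7 - 8\right) + \frac{8 - 12}{-55 - 12 - 88}\right) 19 = \left(-1 + \frac{1}{-55 - 12 - 88} \left(-4\right)\right) 19 = \left(-1 + \frac{1}{-155} \left(-4\right)\right) 19 = \left(-1 - - \frac{4}{155}\right) 19 = \left(-1 + \frac{4}{155}\right) 19 = \left(- \frac{151}{155}\right) 19 = - \frac{2869}{155}$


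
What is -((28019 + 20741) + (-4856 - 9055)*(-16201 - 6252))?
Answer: -312392443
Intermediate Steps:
-((28019 + 20741) + (-4856 - 9055)*(-16201 - 6252)) = -(48760 - 13911*(-22453)) = -(48760 + 312343683) = -1*312392443 = -312392443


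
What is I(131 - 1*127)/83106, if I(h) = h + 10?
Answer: 7/41553 ≈ 0.00016846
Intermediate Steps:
I(h) = 10 + h
I(131 - 1*127)/83106 = (10 + (131 - 1*127))/83106 = (10 + (131 - 127))*(1/83106) = (10 + 4)*(1/83106) = 14*(1/83106) = 7/41553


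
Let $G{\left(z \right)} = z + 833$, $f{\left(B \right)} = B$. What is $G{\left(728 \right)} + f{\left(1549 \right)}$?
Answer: $3110$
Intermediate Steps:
$G{\left(z \right)} = 833 + z$
$G{\left(728 \right)} + f{\left(1549 \right)} = \left(833 + 728\right) + 1549 = 1561 + 1549 = 3110$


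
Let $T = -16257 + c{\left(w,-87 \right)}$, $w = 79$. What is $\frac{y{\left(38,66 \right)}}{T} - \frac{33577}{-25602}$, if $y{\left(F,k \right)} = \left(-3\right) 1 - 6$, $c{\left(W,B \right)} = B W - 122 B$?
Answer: $\frac{70080025}{53405772} \approx 1.3122$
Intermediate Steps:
$c{\left(W,B \right)} = - 122 B + B W$
$y{\left(F,k \right)} = -9$ ($y{\left(F,k \right)} = -3 - 6 = -9$)
$T = -12516$ ($T = -16257 - 87 \left(-122 + 79\right) = -16257 - -3741 = -16257 + 3741 = -12516$)
$\frac{y{\left(38,66 \right)}}{T} - \frac{33577}{-25602} = - \frac{9}{-12516} - \frac{33577}{-25602} = \left(-9\right) \left(- \frac{1}{12516}\right) - - \frac{33577}{25602} = \frac{3}{4172} + \frac{33577}{25602} = \frac{70080025}{53405772}$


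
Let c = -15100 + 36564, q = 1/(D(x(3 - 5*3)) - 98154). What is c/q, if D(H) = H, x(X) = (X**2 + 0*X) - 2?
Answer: -2103729568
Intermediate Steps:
x(X) = -2 + X**2 (x(X) = (X**2 + 0) - 2 = X**2 - 2 = -2 + X**2)
q = -1/98012 (q = 1/((-2 + (3 - 5*3)**2) - 98154) = 1/((-2 + (3 - 15)**2) - 98154) = 1/((-2 + (-12)**2) - 98154) = 1/((-2 + 144) - 98154) = 1/(142 - 98154) = 1/(-98012) = -1/98012 ≈ -1.0203e-5)
c = 21464
c/q = 21464/(-1/98012) = 21464*(-98012) = -2103729568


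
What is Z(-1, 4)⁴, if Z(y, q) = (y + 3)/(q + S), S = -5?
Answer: 16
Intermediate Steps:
Z(y, q) = (3 + y)/(-5 + q) (Z(y, q) = (y + 3)/(q - 5) = (3 + y)/(-5 + q))
Z(-1, 4)⁴ = ((3 - 1)/(-5 + 4))⁴ = (2/(-1))⁴ = (-1*2)⁴ = (-2)⁴ = 16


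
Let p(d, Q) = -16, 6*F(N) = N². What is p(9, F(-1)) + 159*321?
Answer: 51023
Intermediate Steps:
F(N) = N²/6
p(9, F(-1)) + 159*321 = -16 + 159*321 = -16 + 51039 = 51023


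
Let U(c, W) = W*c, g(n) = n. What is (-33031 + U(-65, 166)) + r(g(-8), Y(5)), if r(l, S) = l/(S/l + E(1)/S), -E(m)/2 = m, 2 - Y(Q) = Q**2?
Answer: -23883917/545 ≈ -43824.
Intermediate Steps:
Y(Q) = 2 - Q**2
E(m) = -2*m
r(l, S) = l/(-2/S + S/l) (r(l, S) = l/(S/l + (-2*1)/S) = l/(S/l - 2/S) = l/(-2/S + S/l))
(-33031 + U(-65, 166)) + r(g(-8), Y(5)) = (-33031 + 166*(-65)) + (2 - 1*5**2)*(-8)**2/((2 - 1*5**2)**2 - 2*(-8)) = (-33031 - 10790) + (2 - 1*25)*64/((2 - 1*25)**2 + 16) = -43821 + (2 - 25)*64/((2 - 25)**2 + 16) = -43821 - 23*64/((-23)**2 + 16) = -43821 - 23*64/(529 + 16) = -43821 - 23*64/545 = -43821 - 23*64*1/545 = -43821 - 1472/545 = -23883917/545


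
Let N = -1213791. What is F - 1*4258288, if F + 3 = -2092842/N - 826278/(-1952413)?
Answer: -3363794580753280703/789940442561 ≈ -4.2583e+6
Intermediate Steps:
F = -673481085135/789940442561 (F = -3 + (-2092842/(-1213791) - 826278/(-1952413)) = -3 + (-2092842*(-1/1213791) - 826278*(-1/1952413)) = -3 + (697614/404597 + 826278/1952413) = -3 + 1696340242548/789940442561 = -673481085135/789940442561 ≈ -0.85257)
F - 1*4258288 = -673481085135/789940442561 - 1*4258288 = -673481085135/789940442561 - 4258288 = -3363794580753280703/789940442561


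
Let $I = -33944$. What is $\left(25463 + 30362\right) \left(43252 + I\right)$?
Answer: $519619100$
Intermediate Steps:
$\left(25463 + 30362\right) \left(43252 + I\right) = \left(25463 + 30362\right) \left(43252 - 33944\right) = 55825 \cdot 9308 = 519619100$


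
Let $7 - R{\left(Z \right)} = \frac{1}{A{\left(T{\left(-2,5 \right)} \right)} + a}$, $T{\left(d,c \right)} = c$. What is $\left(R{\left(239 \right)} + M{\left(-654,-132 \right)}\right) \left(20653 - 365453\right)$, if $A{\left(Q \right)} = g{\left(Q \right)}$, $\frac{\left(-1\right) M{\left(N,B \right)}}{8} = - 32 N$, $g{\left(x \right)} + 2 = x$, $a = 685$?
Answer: $\frac{2482191430350}{43} \approx 5.7725 \cdot 10^{10}$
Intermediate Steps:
$g{\left(x \right)} = -2 + x$
$M{\left(N,B \right)} = 256 N$ ($M{\left(N,B \right)} = - 8 \left(- 32 N\right) = 256 N$)
$A{\left(Q \right)} = -2 + Q$
$R{\left(Z \right)} = \frac{4815}{688}$ ($R{\left(Z \right)} = 7 - \frac{1}{\left(-2 + 5\right) + 685} = 7 - \frac{1}{3 + 685} = 7 - \frac{1}{688} = \frac{4815}{688}$)
$\left(R{\left(239 \right)} + M{\left(-654,-132 \right)}\right) \left(20653 - 365453\right) = \left(\frac{4815}{688} + 256 \left(-654\right)\right) \left(20653 - 365453\right) = \left(\frac{4815}{688} - 167424\right) \left(-344800\right) = \left(- \frac{115182897}{688}\right) \left(-344800\right) = \frac{2482191430350}{43}$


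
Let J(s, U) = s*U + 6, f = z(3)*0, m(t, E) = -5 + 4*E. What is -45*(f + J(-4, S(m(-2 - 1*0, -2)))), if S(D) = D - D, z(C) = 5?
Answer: -270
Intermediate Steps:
S(D) = 0
f = 0 (f = 5*0 = 0)
J(s, U) = 6 + U*s (J(s, U) = U*s + 6 = 6 + U*s)
-45*(f + J(-4, S(m(-2 - 1*0, -2)))) = -45*(0 + (6 + 0*(-4))) = -45*(0 + (6 + 0)) = -45*(0 + 6) = -45*6 = -270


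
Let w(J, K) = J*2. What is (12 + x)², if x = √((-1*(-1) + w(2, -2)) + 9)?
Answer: (12 + √14)² ≈ 247.80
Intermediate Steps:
w(J, K) = 2*J
x = √14 (x = √((-1*(-1) + 2*2) + 9) = √((1 + 4) + 9) = √(5 + 9) = √14 ≈ 3.7417)
(12 + x)² = (12 + √14)²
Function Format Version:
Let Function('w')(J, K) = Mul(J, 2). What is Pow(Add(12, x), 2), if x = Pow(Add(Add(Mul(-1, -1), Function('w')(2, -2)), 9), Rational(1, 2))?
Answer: Pow(Add(12, Pow(14, Rational(1, 2))), 2) ≈ 247.80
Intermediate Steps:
Function('w')(J, K) = Mul(2, J)
x = Pow(14, Rational(1, 2)) (x = Pow(Add(Add(Mul(-1, -1), Mul(2, 2)), 9), Rational(1, 2)) = Pow(Add(Add(1, 4), 9), Rational(1, 2)) = Pow(Add(5, 9), Rational(1, 2)) = Pow(14, Rational(1, 2)) ≈ 3.7417)
Pow(Add(12, x), 2) = Pow(Add(12, Pow(14, Rational(1, 2))), 2)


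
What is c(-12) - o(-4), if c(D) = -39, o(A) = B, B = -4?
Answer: -35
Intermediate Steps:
o(A) = -4
c(-12) - o(-4) = -39 - 1*(-4) = -39 + 4 = -35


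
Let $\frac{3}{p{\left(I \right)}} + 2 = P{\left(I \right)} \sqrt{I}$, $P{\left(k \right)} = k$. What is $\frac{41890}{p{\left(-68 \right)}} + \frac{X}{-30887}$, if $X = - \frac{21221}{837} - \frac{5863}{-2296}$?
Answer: $- \frac{40430424655955}{1447735464} - \frac{5697040 i \sqrt{17}}{3} \approx -27927.0 - 7.8298 \cdot 10^{6} i$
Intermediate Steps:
$X = - \frac{1068685}{46872}$ ($X = \left(-21221\right) \frac{1}{837} - - \frac{143}{56} = - \frac{21221}{837} + \frac{143}{56} = - \frac{1068685}{46872} \approx -22.8$)
$p{\left(I \right)} = \frac{3}{-2 + I^{\frac{3}{2}}}$ ($p{\left(I \right)} = \frac{3}{-2 + I \sqrt{I}} = \frac{3}{-2 + I^{\frac{3}{2}}}$)
$\frac{41890}{p{\left(-68 \right)}} + \frac{X}{-30887} = \frac{41890}{3 \frac{1}{-2 + \left(-68\right)^{\frac{3}{2}}}} - \frac{1068685}{46872 \left(-30887\right)} = \frac{41890}{3 \frac{1}{-2 - 136 i \sqrt{17}}} - - \frac{1068685}{1447735464} = 41890 \left(- \frac{2}{3} - \frac{136 i \sqrt{17}}{3}\right) + \frac{1068685}{1447735464} = \left(- \frac{83780}{3} - \frac{5697040 i \sqrt{17}}{3}\right) + \frac{1068685}{1447735464} = - \frac{40430424655955}{1447735464} - \frac{5697040 i \sqrt{17}}{3}$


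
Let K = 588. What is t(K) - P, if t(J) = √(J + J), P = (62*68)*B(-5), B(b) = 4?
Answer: -16864 + 14*√6 ≈ -16830.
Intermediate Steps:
P = 16864 (P = (62*68)*4 = 4216*4 = 16864)
t(J) = √2*√J (t(J) = √(2*J) = √2*√J)
t(K) - P = √2*√588 - 1*16864 = √2*(14*√3) - 16864 = 14*√6 - 16864 = -16864 + 14*√6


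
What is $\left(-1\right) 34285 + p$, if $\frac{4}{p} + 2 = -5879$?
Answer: $- \frac{201630089}{5881} \approx -34285.0$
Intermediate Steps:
$p = - \frac{4}{5881}$ ($p = \frac{4}{-2 - 5879} = \frac{4}{-5881} = 4 \left(- \frac{1}{5881}\right) = - \frac{4}{5881} \approx -0.00068016$)
$\left(-1\right) 34285 + p = \left(-1\right) 34285 - \frac{4}{5881} = -34285 - \frac{4}{5881} = - \frac{201630089}{5881}$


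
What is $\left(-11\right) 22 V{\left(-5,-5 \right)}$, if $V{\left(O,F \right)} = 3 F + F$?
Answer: $4840$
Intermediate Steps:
$V{\left(O,F \right)} = 4 F$
$\left(-11\right) 22 V{\left(-5,-5 \right)} = \left(-11\right) 22 \cdot 4 \left(-5\right) = \left(-242\right) \left(-20\right) = 4840$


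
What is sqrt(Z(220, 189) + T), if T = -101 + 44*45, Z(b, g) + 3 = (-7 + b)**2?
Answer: sqrt(47245) ≈ 217.36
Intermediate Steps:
Z(b, g) = -3 + (-7 + b)**2
T = 1879 (T = -101 + 1980 = 1879)
sqrt(Z(220, 189) + T) = sqrt((-3 + (-7 + 220)**2) + 1879) = sqrt((-3 + 213**2) + 1879) = sqrt((-3 + 45369) + 1879) = sqrt(45366 + 1879) = sqrt(47245)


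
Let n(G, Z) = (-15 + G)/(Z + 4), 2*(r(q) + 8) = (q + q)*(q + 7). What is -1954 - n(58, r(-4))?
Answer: -31221/16 ≈ -1951.3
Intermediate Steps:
r(q) = -8 + q*(7 + q) (r(q) = -8 + ((q + q)*(q + 7))/2 = -8 + ((2*q)*(7 + q))/2 = -8 + (2*q*(7 + q))/2 = -8 + q*(7 + q))
n(G, Z) = (-15 + G)/(4 + Z)
-1954 - n(58, r(-4)) = -1954 - (-15 + 58)/(4 + (-8 + (-4)² + 7*(-4))) = -1954 - 43/(4 + (-8 + 16 - 28)) = -1954 - 43/(4 - 20) = -1954 - 43/(-16) = -1954 - (-1)*43/16 = -1954 - 1*(-43/16) = -1954 + 43/16 = -31221/16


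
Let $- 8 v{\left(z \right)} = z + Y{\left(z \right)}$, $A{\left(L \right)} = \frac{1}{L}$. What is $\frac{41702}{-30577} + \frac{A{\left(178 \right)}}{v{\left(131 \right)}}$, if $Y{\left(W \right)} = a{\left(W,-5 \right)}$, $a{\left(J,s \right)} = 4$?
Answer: $- \frac{501171838}{367382655} \approx -1.3642$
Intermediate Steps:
$Y{\left(W \right)} = 4$
$v{\left(z \right)} = - \frac{1}{2} - \frac{z}{8}$ ($v{\left(z \right)} = - \frac{z + 4}{8} = - \frac{4 + z}{8} = - \frac{1}{2} - \frac{z}{8}$)
$\frac{41702}{-30577} + \frac{A{\left(178 \right)}}{v{\left(131 \right)}} = \frac{41702}{-30577} + \frac{1}{178 \left(- \frac{1}{2} - \frac{131}{8}\right)} = 41702 \left(- \frac{1}{30577}\right) + \frac{1}{178 \left(- \frac{1}{2} - \frac{131}{8}\right)} = - \frac{41702}{30577} + \frac{1}{178 \left(- \frac{135}{8}\right)} = - \frac{41702}{30577} + \frac{1}{178} \left(- \frac{8}{135}\right) = - \frac{41702}{30577} - \frac{4}{12015} = - \frac{501171838}{367382655}$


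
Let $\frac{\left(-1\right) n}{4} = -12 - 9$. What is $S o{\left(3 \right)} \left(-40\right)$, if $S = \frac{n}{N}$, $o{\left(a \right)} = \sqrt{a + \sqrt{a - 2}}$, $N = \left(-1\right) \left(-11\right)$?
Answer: $- \frac{6720}{11} \approx -610.91$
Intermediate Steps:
$n = 84$ ($n = - 4 \left(-12 - 9\right) = \left(-4\right) \left(-21\right) = 84$)
$N = 11$
$o{\left(a \right)} = \sqrt{a + \sqrt{-2 + a}}$
$S = \frac{84}{11} \approx 7.6364$
$S o{\left(3 \right)} \left(-40\right) = \frac{84 \sqrt{3 + \sqrt{-2 + 3}}}{11} \left(-40\right) = \frac{84 \sqrt{3 + \sqrt{1}}}{11} \left(-40\right) = \frac{84 \sqrt{3 + 1}}{11} \left(-40\right) = \frac{84 \sqrt{4}}{11} \left(-40\right) = \frac{84}{11} \cdot 2 \left(-40\right) = \frac{168}{11} \left(-40\right) = - \frac{6720}{11}$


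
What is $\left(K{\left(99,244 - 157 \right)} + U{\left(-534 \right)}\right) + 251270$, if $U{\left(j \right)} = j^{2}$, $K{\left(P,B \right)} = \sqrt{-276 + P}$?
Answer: $536426 + i \sqrt{177} \approx 5.3643 \cdot 10^{5} + 13.304 i$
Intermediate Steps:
$\left(K{\left(99,244 - 157 \right)} + U{\left(-534 \right)}\right) + 251270 = \left(\sqrt{-276 + 99} + \left(-534\right)^{2}\right) + 251270 = \left(\sqrt{-177} + 285156\right) + 251270 = \left(i \sqrt{177} + 285156\right) + 251270 = \left(285156 + i \sqrt{177}\right) + 251270 = 536426 + i \sqrt{177}$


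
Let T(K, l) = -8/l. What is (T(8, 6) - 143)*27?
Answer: -3897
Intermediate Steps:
(T(8, 6) - 143)*27 = (-8/6 - 143)*27 = (-8*⅙ - 143)*27 = (-4/3 - 143)*27 = -433/3*27 = -3897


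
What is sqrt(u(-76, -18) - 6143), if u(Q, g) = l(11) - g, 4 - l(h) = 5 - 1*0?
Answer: I*sqrt(6126) ≈ 78.269*I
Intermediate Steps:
l(h) = -1 (l(h) = 4 - (5 - 1*0) = 4 - (5 + 0) = 4 - 1*5 = 4 - 5 = -1)
u(Q, g) = -1 - g
sqrt(u(-76, -18) - 6143) = sqrt((-1 - 1*(-18)) - 6143) = sqrt((-1 + 18) - 6143) = sqrt(17 - 6143) = sqrt(-6126) = I*sqrt(6126)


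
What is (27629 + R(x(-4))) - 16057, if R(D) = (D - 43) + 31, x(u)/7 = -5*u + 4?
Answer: 11728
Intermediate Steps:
x(u) = 28 - 35*u (x(u) = 7*(-5*u + 4) = 7*(4 - 5*u) = 28 - 35*u)
R(D) = -12 + D (R(D) = (-43 + D) + 31 = -12 + D)
(27629 + R(x(-4))) - 16057 = (27629 + (-12 + (28 - 35*(-4)))) - 16057 = (27629 + (-12 + (28 + 140))) - 16057 = (27629 + (-12 + 168)) - 16057 = (27629 + 156) - 16057 = 27785 - 16057 = 11728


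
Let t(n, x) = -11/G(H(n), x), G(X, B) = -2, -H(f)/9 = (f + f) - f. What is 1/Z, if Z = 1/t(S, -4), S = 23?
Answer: 11/2 ≈ 5.5000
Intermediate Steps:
H(f) = -9*f (H(f) = -9*((f + f) - f) = -9*(2*f - f) = -9*f)
t(n, x) = 11/2 (t(n, x) = -11/(-2) = -11*(-1/2) = 11/2)
Z = 2/11 (Z = 1/(11/2) = 2/11 ≈ 0.18182)
1/Z = 1/(2/11) = 11/2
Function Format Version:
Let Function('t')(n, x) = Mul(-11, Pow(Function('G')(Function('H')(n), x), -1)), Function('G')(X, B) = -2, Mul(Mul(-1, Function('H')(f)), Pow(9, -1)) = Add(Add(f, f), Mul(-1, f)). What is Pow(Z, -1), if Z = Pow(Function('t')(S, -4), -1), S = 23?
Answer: Rational(11, 2) ≈ 5.5000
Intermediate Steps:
Function('H')(f) = Mul(-9, f) (Function('H')(f) = Mul(-9, Add(Add(f, f), Mul(-1, f))) = Mul(-9, Add(Mul(2, f), Mul(-1, f))) = Mul(-9, f))
Function('t')(n, x) = Rational(11, 2) (Function('t')(n, x) = Mul(-11, Pow(-2, -1)) = Mul(-11, Rational(-1, 2)) = Rational(11, 2))
Z = Rational(2, 11) (Z = Pow(Rational(11, 2), -1) = Rational(2, 11) ≈ 0.18182)
Pow(Z, -1) = Pow(Rational(2, 11), -1) = Rational(11, 2)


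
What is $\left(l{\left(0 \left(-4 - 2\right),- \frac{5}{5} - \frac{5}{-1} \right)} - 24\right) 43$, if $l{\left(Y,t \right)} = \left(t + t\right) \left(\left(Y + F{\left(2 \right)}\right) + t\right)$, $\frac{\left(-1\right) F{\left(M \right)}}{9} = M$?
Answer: $-5848$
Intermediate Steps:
$F{\left(M \right)} = - 9 M$
$l{\left(Y,t \right)} = 2 t \left(-18 + Y + t\right)$ ($l{\left(Y,t \right)} = \left(t + t\right) \left(\left(Y - 18\right) + t\right) = 2 t \left(\left(Y - 18\right) + t\right) = 2 t \left(\left(-18 + Y\right) + t\right) = 2 t \left(-18 + Y + t\right)$)
$\left(l{\left(0 \left(-4 - 2\right),- \frac{5}{5} - \frac{5}{-1} \right)} - 24\right) 43 = \left(2 \left(- \frac{5}{5} - \frac{5}{-1}\right) \left(-18 + 0 \left(-4 - 2\right) - \left(1 - 5\right)\right) - 24\right) 43 = \left(2 \left(\left(-5\right) \frac{1}{5} - -5\right) \left(-18 + 0 \left(-6\right) - -4\right) - 24\right) 43 = \left(2 \left(-1 + 5\right) \left(-18 + 0 + \left(-1 + 5\right)\right) - 24\right) 43 = \left(2 \cdot 4 \left(-18 + 0 + 4\right) - 24\right) 43 = \left(2 \cdot 4 \left(-14\right) - 24\right) 43 = \left(-112 - 24\right) 43 = \left(-136\right) 43 = -5848$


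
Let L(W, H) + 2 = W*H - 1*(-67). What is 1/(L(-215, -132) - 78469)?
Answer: -1/50024 ≈ -1.9990e-5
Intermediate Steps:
L(W, H) = 65 + H*W (L(W, H) = -2 + (W*H - 1*(-67)) = -2 + (H*W + 67) = -2 + (67 + H*W) = 65 + H*W)
1/(L(-215, -132) - 78469) = 1/((65 - 132*(-215)) - 78469) = 1/((65 + 28380) - 78469) = 1/(28445 - 78469) = 1/(-50024) = -1/50024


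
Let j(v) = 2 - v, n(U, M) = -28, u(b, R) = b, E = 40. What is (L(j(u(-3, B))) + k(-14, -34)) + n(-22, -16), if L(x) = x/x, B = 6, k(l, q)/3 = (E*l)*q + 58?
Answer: 57267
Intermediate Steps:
k(l, q) = 174 + 120*l*q (k(l, q) = 3*((40*l)*q + 58) = 3*(40*l*q + 58) = 3*(58 + 40*l*q) = 174 + 120*l*q)
L(x) = 1
(L(j(u(-3, B))) + k(-14, -34)) + n(-22, -16) = (1 + (174 + 120*(-14)*(-34))) - 28 = (1 + (174 + 57120)) - 28 = (1 + 57294) - 28 = 57295 - 28 = 57267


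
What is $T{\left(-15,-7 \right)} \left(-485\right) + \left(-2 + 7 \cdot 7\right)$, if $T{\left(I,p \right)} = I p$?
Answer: $-50878$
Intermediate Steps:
$T{\left(-15,-7 \right)} \left(-485\right) + \left(-2 + 7 \cdot 7\right) = \left(-15\right) \left(-7\right) \left(-485\right) + \left(-2 + 7 \cdot 7\right) = 105 \left(-485\right) + \left(-2 + 49\right) = -50925 + 47 = -50878$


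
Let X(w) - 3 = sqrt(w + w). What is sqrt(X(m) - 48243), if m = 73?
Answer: sqrt(-48240 + sqrt(146)) ≈ 219.61*I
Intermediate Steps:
X(w) = 3 + sqrt(2)*sqrt(w) (X(w) = 3 + sqrt(w + w) = 3 + sqrt(2*w) = 3 + sqrt(2)*sqrt(w))
sqrt(X(m) - 48243) = sqrt((3 + sqrt(2)*sqrt(73)) - 48243) = sqrt((3 + sqrt(146)) - 48243) = sqrt(-48240 + sqrt(146))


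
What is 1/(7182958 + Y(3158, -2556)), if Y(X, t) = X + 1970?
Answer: 1/7188086 ≈ 1.3912e-7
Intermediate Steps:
Y(X, t) = 1970 + X
1/(7182958 + Y(3158, -2556)) = 1/(7182958 + (1970 + 3158)) = 1/(7182958 + 5128) = 1/7188086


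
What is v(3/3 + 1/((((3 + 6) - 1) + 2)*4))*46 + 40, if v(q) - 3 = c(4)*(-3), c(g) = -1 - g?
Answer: 868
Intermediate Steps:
v(q) = 18 (v(q) = 3 + (-1 - 1*4)*(-3) = 3 + (-1 - 4)*(-3) = 3 - 5*(-3) = 3 + 15 = 18)
v(3/3 + 1/((((3 + 6) - 1) + 2)*4))*46 + 40 = 18*46 + 40 = 828 + 40 = 868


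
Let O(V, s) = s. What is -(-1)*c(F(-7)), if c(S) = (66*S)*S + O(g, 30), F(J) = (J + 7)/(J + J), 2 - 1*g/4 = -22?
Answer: 30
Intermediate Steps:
g = 96 (g = 8 - 4*(-22) = 8 + 88 = 96)
F(J) = (7 + J)/(2*J) (F(J) = (7 + J)/((2*J)) = (7 + J)*(1/(2*J)) = (7 + J)/(2*J))
c(S) = 30 + 66*S**2 (c(S) = (66*S)*S + 30 = 66*S**2 + 30 = 30 + 66*S**2)
-(-1)*c(F(-7)) = -(-1)*(30 + 66*((1/2)*(7 - 7)/(-7))**2) = -(-1)*(30 + 66*((1/2)*(-1/7)*0)**2) = -(-1)*(30 + 66*0**2) = -(-1)*(30 + 66*0) = -(-1)*(30 + 0) = -(-1)*30 = -1*(-30) = 30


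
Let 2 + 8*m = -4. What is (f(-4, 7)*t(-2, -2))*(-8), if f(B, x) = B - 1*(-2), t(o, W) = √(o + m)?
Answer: 8*I*√11 ≈ 26.533*I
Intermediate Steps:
m = -¾ (m = -¼ + (⅛)*(-4) = -¼ - ½ = -¾ ≈ -0.75000)
t(o, W) = √(-¾ + o) (t(o, W) = √(o - ¾) = √(-¾ + o))
f(B, x) = 2 + B (f(B, x) = B + 2 = 2 + B)
(f(-4, 7)*t(-2, -2))*(-8) = ((2 - 4)*(√(-3 + 4*(-2))/2))*(-8) = -√(-3 - 8)*(-8) = -√(-11)*(-8) = -I*√11*(-8) = 8*I*√11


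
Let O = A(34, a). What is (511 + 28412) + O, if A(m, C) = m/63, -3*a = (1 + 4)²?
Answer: 1822183/63 ≈ 28924.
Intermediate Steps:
a = -25/3 (a = -(1 + 4)²/3 = -⅓*5² = -⅓*25 = -25/3 ≈ -8.3333)
A(m, C) = m/63 (A(m, C) = m*(1/63) = m/63)
O = 34/63 (O = (1/63)*34 = 34/63 ≈ 0.53968)
(511 + 28412) + O = (511 + 28412) + 34/63 = 28923 + 34/63 = 1822183/63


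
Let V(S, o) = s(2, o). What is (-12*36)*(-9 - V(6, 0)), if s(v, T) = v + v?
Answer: 5616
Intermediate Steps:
s(v, T) = 2*v
V(S, o) = 4 (V(S, o) = 2*2 = 4)
(-12*36)*(-9 - V(6, 0)) = (-12*36)*(-9 - 1*4) = -432*(-9 - 4) = -432*(-13) = 5616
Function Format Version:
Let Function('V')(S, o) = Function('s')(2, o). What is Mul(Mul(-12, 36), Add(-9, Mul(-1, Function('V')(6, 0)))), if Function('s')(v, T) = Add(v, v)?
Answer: 5616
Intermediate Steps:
Function('s')(v, T) = Mul(2, v)
Function('V')(S, o) = 4 (Function('V')(S, o) = Mul(2, 2) = 4)
Mul(Mul(-12, 36), Add(-9, Mul(-1, Function('V')(6, 0)))) = Mul(Mul(-12, 36), Add(-9, Mul(-1, 4))) = Mul(-432, Add(-9, -4)) = Mul(-432, -13) = 5616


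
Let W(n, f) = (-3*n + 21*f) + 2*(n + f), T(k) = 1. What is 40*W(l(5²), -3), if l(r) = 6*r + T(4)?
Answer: -8800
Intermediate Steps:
l(r) = 1 + 6*r (l(r) = 6*r + 1 = 1 + 6*r)
W(n, f) = -n + 23*f (W(n, f) = (-3*n + 21*f) + 2*(f + n) = (-3*n + 21*f) + (2*f + 2*n) = -n + 23*f)
40*W(l(5²), -3) = 40*(-(1 + 6*5²) + 23*(-3)) = 40*(-(1 + 6*25) - 69) = 40*(-(1 + 150) - 69) = 40*(-1*151 - 69) = 40*(-151 - 69) = 40*(-220) = -8800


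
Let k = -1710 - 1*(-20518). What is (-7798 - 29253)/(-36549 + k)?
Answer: 37051/17741 ≈ 2.0884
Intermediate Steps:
k = 18808 (k = -1710 + 20518 = 18808)
(-7798 - 29253)/(-36549 + k) = (-7798 - 29253)/(-36549 + 18808) = -37051/(-17741) = -37051*(-1/17741) = 37051/17741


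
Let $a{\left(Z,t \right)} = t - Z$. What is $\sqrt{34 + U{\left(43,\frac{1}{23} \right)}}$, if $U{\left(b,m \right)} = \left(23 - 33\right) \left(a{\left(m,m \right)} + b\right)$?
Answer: $6 i \sqrt{11} \approx 19.9 i$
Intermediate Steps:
$U{\left(b,m \right)} = - 10 b$ ($U{\left(b,m \right)} = \left(23 - 33\right) \left(\left(m - m\right) + b\right) = - 10 \left(0 + b\right) = - 10 b$)
$\sqrt{34 + U{\left(43,\frac{1}{23} \right)}} = \sqrt{34 - 430} = \sqrt{-396} = 6 i \sqrt{11}$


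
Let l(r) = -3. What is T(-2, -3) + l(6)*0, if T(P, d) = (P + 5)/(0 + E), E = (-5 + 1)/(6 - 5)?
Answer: -¾ ≈ -0.75000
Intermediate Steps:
E = -4 (E = -4/1 = -4*1 = -4)
T(P, d) = -5/4 - P/4 (T(P, d) = (P + 5)/(0 - 4) = (5 + P)/(-4) = (5 + P)*(-¼) = -5/4 - P/4)
T(-2, -3) + l(6)*0 = (-5/4 - ¼*(-2)) - 3*0 = (-5/4 + ½) + 0 = -¾ + 0 = -¾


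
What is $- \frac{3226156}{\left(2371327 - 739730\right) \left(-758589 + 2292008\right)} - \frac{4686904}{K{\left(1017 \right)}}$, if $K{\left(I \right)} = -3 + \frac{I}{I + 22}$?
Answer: $\frac{3045897977994175562002}{1313508966075075} \approx 2.3189 \cdot 10^{6}$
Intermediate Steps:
$K{\left(I \right)} = -3 + \frac{I}{22 + I}$
$- \frac{3226156}{\left(2371327 - 739730\right) \left(-758589 + 2292008\right)} - \frac{4686904}{K{\left(1017 \right)}} = - \frac{3226156}{\left(2371327 - 739730\right) \left(-758589 + 2292008\right)} - \frac{4686904}{2 \frac{1}{22 + 1017} \left(-33 - 1017\right)} = - \frac{3226156}{1631597 \cdot 1533419} - \frac{4686904}{2 \cdot \frac{1}{1039} \left(-33 - 1017\right)} = - \frac{3226156}{2501921840143} - \frac{4686904}{2 \cdot \frac{1}{1039} \left(-1050\right)} = \left(-3226156\right) \frac{1}{2501921840143} - \frac{4686904}{- \frac{2100}{1039}} = - \frac{3226156}{2501921840143} - - \frac{1217423314}{525} = - \frac{3226156}{2501921840143} + \frac{1217423314}{525} = \frac{3045897977994175562002}{1313508966075075}$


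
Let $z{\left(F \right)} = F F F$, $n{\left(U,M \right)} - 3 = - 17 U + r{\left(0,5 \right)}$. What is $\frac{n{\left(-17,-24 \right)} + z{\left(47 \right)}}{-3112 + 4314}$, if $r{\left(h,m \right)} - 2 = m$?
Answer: $\frac{52061}{601} \approx 86.624$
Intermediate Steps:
$r{\left(h,m \right)} = 2 + m$
$n{\left(U,M \right)} = 10 - 17 U$ ($n{\left(U,M \right)} = 3 - \left(-7 + 17 U\right) = 10 - 17 U$)
$z{\left(F \right)} = F^{3}$ ($z{\left(F \right)} = F^{2} F = F^{3}$)
$\frac{n{\left(-17,-24 \right)} + z{\left(47 \right)}}{-3112 + 4314} = \frac{\left(10 - -289\right) + 47^{3}}{-3112 + 4314} = \frac{\left(10 + 289\right) + 103823}{1202} = \left(299 + 103823\right) \frac{1}{1202} = 104122 \cdot \frac{1}{1202} = \frac{52061}{601}$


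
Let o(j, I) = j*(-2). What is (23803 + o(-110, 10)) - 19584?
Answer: 4439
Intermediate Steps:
o(j, I) = -2*j
(23803 + o(-110, 10)) - 19584 = (23803 - 2*(-110)) - 19584 = (23803 + 220) - 19584 = 24023 - 19584 = 4439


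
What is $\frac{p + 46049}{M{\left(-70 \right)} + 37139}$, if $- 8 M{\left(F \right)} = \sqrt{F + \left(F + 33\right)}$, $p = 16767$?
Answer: $\frac{149307099136}{88275540651} + \frac{502528 i \sqrt{107}}{88275540651} \approx 1.6914 + 5.8886 \cdot 10^{-5} i$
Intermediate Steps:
$M{\left(F \right)} = - \frac{\sqrt{33 + 2 F}}{8}$ ($M{\left(F \right)} = - \frac{\sqrt{F + \left(F + 33\right)}}{8} = - \frac{\sqrt{F + \left(33 + F\right)}}{8} = - \frac{\sqrt{33 + 2 F}}{8}$)
$\frac{p + 46049}{M{\left(-70 \right)} + 37139} = \frac{16767 + 46049}{- \frac{\sqrt{33 + 2 \left(-70\right)}}{8} + 37139} = \frac{62816}{- \frac{\sqrt{33 - 140}}{8} + 37139} = \frac{62816}{- \frac{\sqrt{-107}}{8} + 37139} = \frac{62816}{- \frac{i \sqrt{107}}{8} + 37139} = \frac{62816}{37139 - \frac{i \sqrt{107}}{8}}$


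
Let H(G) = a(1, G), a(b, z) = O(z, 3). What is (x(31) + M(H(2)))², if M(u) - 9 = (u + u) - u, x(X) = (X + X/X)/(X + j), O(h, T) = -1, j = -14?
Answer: 28224/289 ≈ 97.661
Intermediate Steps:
a(b, z) = -1
H(G) = -1
x(X) = (1 + X)/(-14 + X) (x(X) = (X + X/X)/(X - 14) = (X + 1)/(-14 + X) = (1 + X)/(-14 + X))
M(u) = 9 + u (M(u) = 9 + ((u + u) - u) = 9 + (2*u - u) = 9 + u)
(x(31) + M(H(2)))² = ((1 + 31)/(-14 + 31) + (9 - 1))² = (32/17 + 8)² = (168/17)² = 28224/289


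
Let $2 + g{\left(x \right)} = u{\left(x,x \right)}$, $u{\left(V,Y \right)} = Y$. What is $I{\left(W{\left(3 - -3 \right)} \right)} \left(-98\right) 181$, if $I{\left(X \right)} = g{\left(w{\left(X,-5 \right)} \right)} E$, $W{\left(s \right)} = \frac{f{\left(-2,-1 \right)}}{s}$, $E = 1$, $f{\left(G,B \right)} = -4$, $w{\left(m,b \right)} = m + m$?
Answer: $\frac{177380}{3} \approx 59127.0$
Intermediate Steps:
$w{\left(m,b \right)} = 2 m$
$g{\left(x \right)} = -2 + x$
$W{\left(s \right)} = - \frac{4}{s}$
$I{\left(X \right)} = -2 + 2 X$ ($I{\left(X \right)} = \left(-2 + 2 X\right) 1 = -2 + 2 X$)
$I{\left(W{\left(3 - -3 \right)} \right)} \left(-98\right) 181 = \left(-2 + 2 \left(- \frac{4}{3 - -3}\right)\right) \left(-98\right) 181 = \left(-2 + 2 \left(- \frac{4}{3 + 3}\right)\right) \left(-98\right) 181 = \left(-2 + 2 \left(- \frac{4}{6}\right)\right) \left(-98\right) 181 = \left(-2 + 2 \left(\left(-4\right) \frac{1}{6}\right)\right) \left(-98\right) 181 = \left(-2 + 2 \left(- \frac{2}{3}\right)\right) \left(-98\right) 181 = \left(-2 - \frac{4}{3}\right) \left(-98\right) 181 = \left(- \frac{10}{3}\right) \left(-98\right) 181 = \frac{980}{3} \cdot 181 = \frac{177380}{3}$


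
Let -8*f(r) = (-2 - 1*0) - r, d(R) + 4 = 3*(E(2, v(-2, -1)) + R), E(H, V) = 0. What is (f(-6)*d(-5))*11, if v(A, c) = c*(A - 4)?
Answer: 209/2 ≈ 104.50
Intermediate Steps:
v(A, c) = c*(-4 + A)
d(R) = -4 + 3*R (d(R) = -4 + 3*(0 + R) = -4 + 3*R)
f(r) = 1/4 + r/8 (f(r) = -((-2 - 1*0) - r)/8 = -((-2 + 0) - r)/8 = -(-2 - r)/8 = 1/4 + r/8)
(f(-6)*d(-5))*11 = ((1/4 + (1/8)*(-6))*(-4 + 3*(-5)))*11 = ((1/4 - 3/4)*(-4 - 15))*11 = -1/2*(-19)*11 = (19/2)*11 = 209/2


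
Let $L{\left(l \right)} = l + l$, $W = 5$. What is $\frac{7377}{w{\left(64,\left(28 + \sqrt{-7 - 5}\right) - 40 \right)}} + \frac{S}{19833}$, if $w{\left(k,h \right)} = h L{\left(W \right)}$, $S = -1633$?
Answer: $- \frac{146520331}{2578290} - \frac{2459 i \sqrt{3}}{260} \approx -56.828 - 16.381 i$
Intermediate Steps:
$L{\left(l \right)} = 2 l$
$w{\left(k,h \right)} = 10 h$ ($w{\left(k,h \right)} = h 2 \cdot 5 = h 10 = 10 h$)
$\frac{7377}{w{\left(64,\left(28 + \sqrt{-7 - 5}\right) - 40 \right)}} + \frac{S}{19833} = \frac{7377}{10 \left(\left(28 + \sqrt{-7 - 5}\right) - 40\right)} - \frac{1633}{19833} = \frac{7377}{10 \left(\left(28 + \sqrt{-12}\right) - 40\right)} - \frac{1633}{19833} = \frac{7377}{10 \left(\left(28 + 2 i \sqrt{3}\right) - 40\right)} - \frac{1633}{19833} = \frac{7377}{10 \left(-12 + 2 i \sqrt{3}\right)} - \frac{1633}{19833} = \frac{7377}{-120 + 20 i \sqrt{3}} - \frac{1633}{19833} = - \frac{1633}{19833} + \frac{7377}{-120 + 20 i \sqrt{3}}$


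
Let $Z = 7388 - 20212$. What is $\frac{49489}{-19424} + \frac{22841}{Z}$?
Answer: $- \frac{19255545}{4448096} \approx -4.3289$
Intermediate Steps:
$Z = -12824$
$\frac{49489}{-19424} + \frac{22841}{Z} = \frac{49489}{-19424} + \frac{22841}{-12824} = 49489 \left(- \frac{1}{19424}\right) + 22841 \left(- \frac{1}{12824}\right) = - \frac{49489}{19424} - \frac{3263}{1832} = - \frac{19255545}{4448096}$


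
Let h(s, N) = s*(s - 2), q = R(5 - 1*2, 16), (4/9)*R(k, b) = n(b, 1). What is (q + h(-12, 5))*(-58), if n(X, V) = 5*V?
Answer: -20793/2 ≈ -10397.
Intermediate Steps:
R(k, b) = 45/4 (R(k, b) = 9*(5*1)/4 = (9/4)*5 = 45/4)
q = 45/4 ≈ 11.250
h(s, N) = s*(-2 + s)
(q + h(-12, 5))*(-58) = (45/4 - 12*(-2 - 12))*(-58) = (45/4 - 12*(-14))*(-58) = (45/4 + 168)*(-58) = (717/4)*(-58) = -20793/2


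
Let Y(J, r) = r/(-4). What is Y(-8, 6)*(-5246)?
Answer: 7869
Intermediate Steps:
Y(J, r) = -r/4 (Y(J, r) = r*(-1/4) = -r/4)
Y(-8, 6)*(-5246) = -1/4*6*(-5246) = -3/2*(-5246) = 7869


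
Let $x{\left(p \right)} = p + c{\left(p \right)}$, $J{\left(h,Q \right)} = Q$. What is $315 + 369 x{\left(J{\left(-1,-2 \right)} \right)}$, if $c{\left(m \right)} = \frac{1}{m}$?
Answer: $- \frac{1215}{2} \approx -607.5$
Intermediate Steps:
$x{\left(p \right)} = p + \frac{1}{p}$
$315 + 369 x{\left(J{\left(-1,-2 \right)} \right)} = 315 + 369 \left(-2 + \frac{1}{-2}\right) = 315 + 369 \left(-2 - \frac{1}{2}\right) = 315 + 369 \left(- \frac{5}{2}\right) = 315 - \frac{1845}{2} = - \frac{1215}{2}$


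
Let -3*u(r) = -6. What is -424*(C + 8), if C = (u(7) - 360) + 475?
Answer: -53000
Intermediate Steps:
u(r) = 2 (u(r) = -⅓*(-6) = 2)
C = 117 (C = (2 - 360) + 475 = -358 + 475 = 117)
-424*(C + 8) = -424*(117 + 8) = -424*125 = -53000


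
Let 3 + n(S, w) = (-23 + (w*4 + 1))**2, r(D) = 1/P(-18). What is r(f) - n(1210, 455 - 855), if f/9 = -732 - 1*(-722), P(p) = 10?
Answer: -26308809/10 ≈ -2.6309e+6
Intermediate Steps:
f = -90 (f = 9*(-732 - 1*(-722)) = 9*(-732 + 722) = 9*(-10) = -90)
r(D) = 1/10
n(S, w) = -3 + (-22 + 4*w)**2 (n(S, w) = -3 + (-23 + (w*4 + 1))**2 = -3 + (-23 + (4*w + 1))**2 = -3 + (-23 + (1 + 4*w))**2 = -3 + (-22 + 4*w)**2)
r(f) - n(1210, 455 - 855) = 1/10 - (-3 + 4*(-11 + 2*(455 - 855))**2) = 1/10 - (-3 + 4*(-11 + 2*(-400))**2) = 1/10 - (-3 + 4*(-11 - 800)**2) = 1/10 - (-3 + 4*(-811)**2) = 1/10 - (-3 + 4*657721) = 1/10 - (-3 + 2630884) = 1/10 - 1*2630881 = 1/10 - 2630881 = -26308809/10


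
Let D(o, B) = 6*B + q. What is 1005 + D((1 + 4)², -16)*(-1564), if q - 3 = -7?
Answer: 157405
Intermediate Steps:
q = -4 (q = 3 - 7 = -4)
D(o, B) = -4 + 6*B (D(o, B) = 6*B - 4 = -4 + 6*B)
1005 + D((1 + 4)², -16)*(-1564) = 1005 + (-4 + 6*(-16))*(-1564) = 1005 + (-4 - 96)*(-1564) = 1005 - 100*(-1564) = 1005 + 156400 = 157405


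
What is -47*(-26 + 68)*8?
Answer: -15792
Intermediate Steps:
-47*(-26 + 68)*8 = -47*42*8 = -1974*8 = -15792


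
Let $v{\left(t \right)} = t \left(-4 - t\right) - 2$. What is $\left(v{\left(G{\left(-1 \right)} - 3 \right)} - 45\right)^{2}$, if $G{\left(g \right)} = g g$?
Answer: $1849$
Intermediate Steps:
$G{\left(g \right)} = g^{2}$
$v{\left(t \right)} = -2 + t \left(-4 - t\right)$
$\left(v{\left(G{\left(-1 \right)} - 3 \right)} - 45\right)^{2} = \left(\left(-2 - \left(\left(-1\right)^{2} - 3\right)^{2} - 4 \left(\left(-1\right)^{2} - 3\right)\right) - 45\right)^{2} = \left(\left(-2 - \left(1 - 3\right)^{2} - 4 \left(1 - 3\right)\right) - 45\right)^{2} = \left(\left(-2 - \left(-2\right)^{2} - -8\right) - 45\right)^{2} = \left(\left(-2 - 4 + 8\right) - 45\right)^{2} = \left(2 - 45\right)^{2} = \left(-43\right)^{2} = 1849$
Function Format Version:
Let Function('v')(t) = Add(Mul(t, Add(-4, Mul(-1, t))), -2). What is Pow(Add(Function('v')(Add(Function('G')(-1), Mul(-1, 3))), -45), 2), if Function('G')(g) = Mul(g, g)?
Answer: 1849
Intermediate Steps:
Function('G')(g) = Pow(g, 2)
Function('v')(t) = Add(-2, Mul(t, Add(-4, Mul(-1, t))))
Pow(Add(Function('v')(Add(Function('G')(-1), Mul(-1, 3))), -45), 2) = Pow(Add(Add(-2, Mul(-1, Pow(Add(Pow(-1, 2), Mul(-1, 3)), 2)), Mul(-4, Add(Pow(-1, 2), Mul(-1, 3)))), -45), 2) = Pow(Add(Add(-2, Mul(-1, Pow(Add(1, -3), 2)), Mul(-4, Add(1, -3))), -45), 2) = Pow(Add(Add(-2, Mul(-1, Pow(-2, 2)), Mul(-4, -2)), -45), 2) = Pow(Add(Add(-2, Mul(-1, 4), 8), -45), 2) = Pow(Add(Add(-2, -4, 8), -45), 2) = Pow(Add(2, -45), 2) = Pow(-43, 2) = 1849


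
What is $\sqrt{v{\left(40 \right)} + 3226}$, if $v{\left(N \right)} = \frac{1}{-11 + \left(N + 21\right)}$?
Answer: $\frac{\sqrt{322602}}{10} \approx 56.798$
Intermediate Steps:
$v{\left(N \right)} = \frac{1}{10 + N}$ ($v{\left(N \right)} = \frac{1}{-11 + \left(21 + N\right)} = \frac{1}{10 + N}$)
$\sqrt{v{\left(40 \right)} + 3226} = \sqrt{\frac{1}{10 + 40} + 3226} = \sqrt{\frac{1}{50} + 3226} = \sqrt{\frac{161301}{50}} = \frac{\sqrt{322602}}{10}$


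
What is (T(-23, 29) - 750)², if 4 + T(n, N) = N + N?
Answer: 484416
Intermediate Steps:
T(n, N) = -4 + 2*N (T(n, N) = -4 + (N + N) = -4 + 2*N)
(T(-23, 29) - 750)² = ((-4 + 2*29) - 750)² = ((-4 + 58) - 750)² = (54 - 750)² = (-696)² = 484416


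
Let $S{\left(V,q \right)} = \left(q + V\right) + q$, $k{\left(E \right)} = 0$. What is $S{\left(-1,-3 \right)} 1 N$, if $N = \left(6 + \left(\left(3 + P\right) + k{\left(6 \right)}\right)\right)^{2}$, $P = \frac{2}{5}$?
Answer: $- \frac{15463}{25} \approx -618.52$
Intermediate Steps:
$P = \frac{2}{5}$ ($P = 2 \cdot \frac{1}{5} = \frac{2}{5} \approx 0.4$)
$S{\left(V,q \right)} = V + 2 q$ ($S{\left(V,q \right)} = \left(V + q\right) + q = V + 2 q$)
$N = \frac{2209}{25}$ ($N = \left(6 + \left(\left(3 + \frac{2}{5}\right) + 0\right)\right)^{2} = \left(6 + \left(\frac{17}{5} + 0\right)\right)^{2} = \left(6 + \frac{17}{5}\right)^{2} = \left(\frac{47}{5}\right)^{2} = \frac{2209}{25} \approx 88.36$)
$S{\left(-1,-3 \right)} 1 N = \left(-1 + 2 \left(-3\right)\right) 1 \cdot \frac{2209}{25} = \left(-1 - 6\right) 1 \cdot \frac{2209}{25} = \left(-7\right) 1 \cdot \frac{2209}{25} = \left(-7\right) \frac{2209}{25} = - \frac{15463}{25}$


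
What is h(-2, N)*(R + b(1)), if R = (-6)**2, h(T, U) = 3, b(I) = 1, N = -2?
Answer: 111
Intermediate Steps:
R = 36
h(-2, N)*(R + b(1)) = 3*(36 + 1) = 3*37 = 111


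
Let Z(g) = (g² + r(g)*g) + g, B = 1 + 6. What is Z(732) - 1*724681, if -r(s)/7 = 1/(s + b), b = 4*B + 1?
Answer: -143168249/761 ≈ -1.8813e+5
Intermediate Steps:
B = 7
b = 29 (b = 4*7 + 1 = 28 + 1 = 29)
r(s) = -7/(29 + s) (r(s) = -7/(s + 29) = -7/(29 + s))
Z(g) = g + g² - 7*g/(29 + g) (Z(g) = (g² + (-7/(29 + g))*g) + g = (g² - 7*g/(29 + g)) + g = g + g² - 7*g/(29 + g))
Z(732) - 1*724681 = 732*(-7 + (1 + 732)*(29 + 732))/(29 + 732) - 1*724681 = 732*(-7 + 733*761)/761 - 724681 = 732*(1/761)*(-7 + 557813) - 724681 = 732*(1/761)*557806 - 724681 = 408313992/761 - 724681 = -143168249/761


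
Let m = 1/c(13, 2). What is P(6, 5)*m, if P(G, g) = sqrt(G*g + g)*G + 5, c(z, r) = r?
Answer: 5/2 + 3*sqrt(35) ≈ 20.248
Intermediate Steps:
P(G, g) = 5 + G*sqrt(g + G*g) (P(G, g) = sqrt(g + G*g)*G + 5 = G*sqrt(g + G*g) + 5 = 5 + G*sqrt(g + G*g))
m = 1/2 ≈ 0.50000
P(6, 5)*m = (5 + 6*sqrt(5*(1 + 6)))*(1/2) = (5 + 6*sqrt(5*7))*(1/2) = (5 + 6*sqrt(35))*(1/2) = 5/2 + 3*sqrt(35)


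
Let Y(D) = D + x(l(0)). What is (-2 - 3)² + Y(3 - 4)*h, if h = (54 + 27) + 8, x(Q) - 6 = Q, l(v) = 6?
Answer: 1004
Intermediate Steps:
x(Q) = 6 + Q
Y(D) = 12 + D (Y(D) = D + (6 + 6) = D + 12 = 12 + D)
h = 89 (h = 81 + 8 = 89)
(-2 - 3)² + Y(3 - 4)*h = (-2 - 3)² + (12 + (3 - 4))*89 = (-5)² + (12 - 1)*89 = 25 + 11*89 = 25 + 979 = 1004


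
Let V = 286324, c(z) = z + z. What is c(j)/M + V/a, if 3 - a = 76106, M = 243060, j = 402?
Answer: -5794393719/1541466265 ≈ -3.7590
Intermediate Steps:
c(z) = 2*z
a = -76103 (a = 3 - 1*76106 = 3 - 76106 = -76103)
c(j)/M + V/a = (2*402)/243060 + 286324/(-76103) = 804*(1/243060) + 286324*(-1/76103) = 67/20255 - 286324/76103 = -5794393719/1541466265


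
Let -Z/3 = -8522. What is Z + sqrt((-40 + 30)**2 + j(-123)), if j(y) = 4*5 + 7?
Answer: 25566 + sqrt(127) ≈ 25577.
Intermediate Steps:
Z = 25566 (Z = -3*(-8522) = 25566)
j(y) = 27 (j(y) = 20 + 7 = 27)
Z + sqrt((-40 + 30)**2 + j(-123)) = 25566 + sqrt((-40 + 30)**2 + 27) = 25566 + sqrt((-10)**2 + 27) = 25566 + sqrt(100 + 27) = 25566 + sqrt(127)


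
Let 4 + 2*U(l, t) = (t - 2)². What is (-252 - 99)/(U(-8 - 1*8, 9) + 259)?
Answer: -702/563 ≈ -1.2469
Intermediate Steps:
U(l, t) = -2 + (-2 + t)²/2 (U(l, t) = -2 + (t - 2)²/2 = -2 + (-2 + t)²/2)
(-252 - 99)/(U(-8 - 1*8, 9) + 259) = (-252 - 99)/((½)*9*(-4 + 9) + 259) = -351/((½)*9*5 + 259) = -351/(45/2 + 259) = -351/563/2 = -351*2/563 = -702/563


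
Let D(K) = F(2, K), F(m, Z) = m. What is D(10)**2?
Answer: 4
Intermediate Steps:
D(K) = 2
D(10)**2 = 2**2 = 4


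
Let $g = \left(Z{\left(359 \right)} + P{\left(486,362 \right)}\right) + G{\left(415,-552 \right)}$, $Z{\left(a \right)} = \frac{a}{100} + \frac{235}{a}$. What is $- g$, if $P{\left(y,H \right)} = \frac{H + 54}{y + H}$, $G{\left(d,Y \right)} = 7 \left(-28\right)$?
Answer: $\frac{363919607}{1902700} \approx 191.26$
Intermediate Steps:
$G{\left(d,Y \right)} = -196$
$Z{\left(a \right)} = \frac{235}{a} + \frac{a}{100}$ ($Z{\left(a \right)} = a \frac{1}{100} + \frac{235}{a} = \frac{a}{100} + \frac{235}{a} = \frac{235}{a} + \frac{a}{100}$)
$P{\left(y,H \right)} = \frac{54 + H}{H + y}$
$g = - \frac{363919607}{1902700}$ ($g = \left(\left(\frac{235}{359} + \frac{1}{100} \cdot 359\right) + \frac{54 + 362}{362 + 486}\right) - 196 = \left(\left(235 \cdot \frac{1}{359} + \frac{359}{100}\right) + \frac{1}{848} \cdot 416\right) - 196 = \left(\left(\frac{235}{359} + \frac{359}{100}\right) + \frac{1}{848} \cdot 416\right) - 196 = \left(\frac{152381}{35900} + \frac{26}{53}\right) - 196 = \frac{9009593}{1902700} - 196 = - \frac{363919607}{1902700} \approx -191.26$)
$- g = \left(-1\right) \left(- \frac{363919607}{1902700}\right) = \frac{363919607}{1902700}$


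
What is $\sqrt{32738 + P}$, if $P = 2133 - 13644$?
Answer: $\sqrt{21227} \approx 145.69$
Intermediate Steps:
$P = -11511$
$\sqrt{32738 + P} = \sqrt{32738 - 11511} = \sqrt{21227}$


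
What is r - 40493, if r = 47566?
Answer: 7073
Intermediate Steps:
r - 40493 = 47566 - 40493 = 7073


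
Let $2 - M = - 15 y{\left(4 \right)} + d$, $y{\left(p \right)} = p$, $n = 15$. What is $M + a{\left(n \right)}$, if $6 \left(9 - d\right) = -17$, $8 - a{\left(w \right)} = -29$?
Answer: $\frac{523}{6} \approx 87.167$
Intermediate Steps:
$a{\left(w \right)} = 37$ ($a{\left(w \right)} = 8 - -29 = 8 + 29 = 37$)
$d = \frac{71}{6}$ ($d = 9 - - \frac{17}{6} = 9 + \frac{17}{6} = \frac{71}{6} \approx 11.833$)
$M = \frac{301}{6}$ ($M = 2 - \left(\left(-15\right) 4 + \frac{71}{6}\right) = 2 - \left(-60 + \frac{71}{6}\right) = 2 - - \frac{289}{6} = 2 + \frac{289}{6} = \frac{301}{6} \approx 50.167$)
$M + a{\left(n \right)} = \frac{301}{6} + 37 = \frac{523}{6}$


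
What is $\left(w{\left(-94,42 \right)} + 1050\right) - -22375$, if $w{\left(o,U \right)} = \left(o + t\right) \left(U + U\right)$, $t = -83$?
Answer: $8557$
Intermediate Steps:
$w{\left(o,U \right)} = 2 U \left(-83 + o\right)$ ($w{\left(o,U \right)} = \left(o - 83\right) \left(U + U\right) = \left(-83 + o\right) 2 U = 2 U \left(-83 + o\right)$)
$\left(w{\left(-94,42 \right)} + 1050\right) - -22375 = \left(2 \cdot 42 \left(-83 - 94\right) + 1050\right) - -22375 = \left(2 \cdot 42 \left(-177\right) + 1050\right) + 22375 = \left(-14868 + 1050\right) + 22375 = -13818 + 22375 = 8557$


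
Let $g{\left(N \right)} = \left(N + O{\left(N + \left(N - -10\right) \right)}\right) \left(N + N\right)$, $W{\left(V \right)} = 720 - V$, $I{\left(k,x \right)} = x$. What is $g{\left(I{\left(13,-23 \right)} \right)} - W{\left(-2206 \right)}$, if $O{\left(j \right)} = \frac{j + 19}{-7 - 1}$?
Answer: $- \frac{7863}{4} \approx -1965.8$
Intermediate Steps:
$O{\left(j \right)} = - \frac{19}{8} - \frac{j}{8}$ ($O{\left(j \right)} = \frac{19 + j}{-8} = \left(19 + j\right) \left(- \frac{1}{8}\right) = - \frac{19}{8} - \frac{j}{8}$)
$g{\left(N \right)} = 2 N \left(- \frac{29}{8} + \frac{3 N}{4}\right)$ ($g{\left(N \right)} = \left(N - \left(\frac{19}{8} + \frac{N + \left(N - -10\right)}{8}\right)\right) \left(N + N\right) = \left(N - \left(\frac{19}{8} + \frac{N + \left(N + 10\right)}{8}\right)\right) 2 N = \left(N - \left(\frac{19}{8} + \frac{N + \left(10 + N\right)}{8}\right)\right) 2 N = \left(N - \left(\frac{19}{8} + \frac{10 + 2 N}{8}\right)\right) 2 N = \left(N - \left(\frac{29}{8} + \frac{N}{4}\right)\right) 2 N = \left(- \frac{29}{8} + \frac{3 N}{4}\right) 2 N = 2 N \left(- \frac{29}{8} + \frac{3 N}{4}\right)$)
$g{\left(I{\left(13,-23 \right)} \right)} - W{\left(-2206 \right)} = \frac{1}{4} \left(-23\right) \left(-29 + 6 \left(-23\right)\right) - \left(720 - -2206\right) = \frac{1}{4} \left(-23\right) \left(-29 - 138\right) - \left(720 + 2206\right) = \frac{1}{4} \left(-23\right) \left(-167\right) - 2926 = \frac{3841}{4} - 2926 = - \frac{7863}{4}$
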